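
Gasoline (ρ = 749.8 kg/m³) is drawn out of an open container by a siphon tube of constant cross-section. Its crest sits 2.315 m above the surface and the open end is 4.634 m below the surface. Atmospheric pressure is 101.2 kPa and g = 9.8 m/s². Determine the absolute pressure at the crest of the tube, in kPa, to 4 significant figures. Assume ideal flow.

The outlet speed comes from Torricelli: v = √(2g·4.634) = 9.530 m/s.
The bore is uniform, so the speed at the crest is the same v. Bernoulli surface→crest: P_atm = P_top + ½ρv² + ρg·h_top.
P_top = 101200 − ½·749.8·9.530² − 749.8·9.8·2.315 = 50140 Pa.

50.14 kPa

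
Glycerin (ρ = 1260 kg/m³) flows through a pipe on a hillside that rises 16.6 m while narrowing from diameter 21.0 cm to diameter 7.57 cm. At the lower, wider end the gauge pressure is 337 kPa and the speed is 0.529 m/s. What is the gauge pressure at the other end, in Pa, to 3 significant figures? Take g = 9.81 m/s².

P₂ = 122000 Pa

By continuity, v₂ = v₁·A₁/A₂ = 0.529·(346/45.0) = 4.07 m/s.
Applying Bernoulli between the two ends and solving for P₂: P₂ = P₁ + ½ρ(v₁² − v₂²) − ρgΔh.
P₂ = 337000 + ½·1260·(0.529² − 4.07²) − 1260·9.81·(+16.6) = 337000 + (-10300) − (205000) = 122000 Pa.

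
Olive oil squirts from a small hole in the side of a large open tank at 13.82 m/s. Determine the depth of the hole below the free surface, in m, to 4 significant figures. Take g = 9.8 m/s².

h = 9.745 m

Torricelli: v = √(2gh), so h = v²/(2g).
h = 13.82²/(2·9.8) = 191.0/19.60 = 9.745 m.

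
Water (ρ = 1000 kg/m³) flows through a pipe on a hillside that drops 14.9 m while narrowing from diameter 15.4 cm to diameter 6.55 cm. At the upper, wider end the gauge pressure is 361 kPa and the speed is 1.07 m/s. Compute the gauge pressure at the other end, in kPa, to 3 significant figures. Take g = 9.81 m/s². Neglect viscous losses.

P₂ ≈ 490 kPa

Mass conservation (A₁v₁ = A₂v₂) gives v₂ = 1.07 × 186/33.7 = 5.91 m/s.
Energy conservation along the streamline gives P₂ = P₁ − ½ρ(v₂² − v₁²) − ρg(h₂ − h₁).
P₂ = 361000 + ½·1000·(1.07² − 5.91²) − 1000·9.81·(−14.9) = 361000 + (-16900) − (-146000) = 490000 Pa.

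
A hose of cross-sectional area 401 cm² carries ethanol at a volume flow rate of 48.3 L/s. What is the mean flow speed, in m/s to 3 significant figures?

v ≈ 1.20 m/s

Q = 48.3 L/s = 0.0483 m³/s.
v = Q/A = 0.0483 / 0.0401 = 1.20 m/s.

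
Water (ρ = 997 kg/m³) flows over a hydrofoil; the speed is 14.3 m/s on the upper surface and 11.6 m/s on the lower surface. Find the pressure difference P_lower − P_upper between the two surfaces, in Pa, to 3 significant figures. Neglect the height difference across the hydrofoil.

ΔP ≈ 34900 Pa

Bernoulli (same height): P_lower − P_upper = ½ρ(v_upper² − v_lower²).
ΔP = ½·997·(14.3² − 11.6²) = 34900 Pa.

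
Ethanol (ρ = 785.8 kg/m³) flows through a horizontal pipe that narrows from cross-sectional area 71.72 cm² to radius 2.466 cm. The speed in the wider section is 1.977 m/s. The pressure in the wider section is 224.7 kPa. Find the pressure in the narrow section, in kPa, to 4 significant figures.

Mass conservation (A₁v₁ = A₂v₂) gives v₂ = 1.977 × 71.72/19.10 = 7.422 m/s.
Bernoulli (h₁ = h₂): P₁ − P₂ = ½ρ(v₂² − v₁²).
P₂ = P₁ − ½ρ(v₂² − v₁²) = 224700 − ½·785.8·(7.422² − 1.977²) = 224700 − 20110 = 204600 Pa.

P₂ ≈ 204.6 kPa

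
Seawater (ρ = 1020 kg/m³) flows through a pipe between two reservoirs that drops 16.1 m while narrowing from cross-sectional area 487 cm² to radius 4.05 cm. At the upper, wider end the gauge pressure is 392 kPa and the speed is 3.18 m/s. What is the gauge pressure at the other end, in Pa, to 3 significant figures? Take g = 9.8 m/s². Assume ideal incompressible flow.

Continuity gives A₁v₁ = A₂v₂, so v₂ = (487 cm²)/(51.5 cm²) × 3.18 m/s = 30.1 m/s.
Applying Bernoulli between the two ends and solving for P₂: P₂ = P₁ + ½ρ(v₁² − v₂²) − ρgΔh.
P₂ = 392000 + ½·1020·(3.18² − 30.1²) − 1020·9.8·(−16.1) = 392000 + (-455000) − (-161000) = 97500 Pa.

97500 Pa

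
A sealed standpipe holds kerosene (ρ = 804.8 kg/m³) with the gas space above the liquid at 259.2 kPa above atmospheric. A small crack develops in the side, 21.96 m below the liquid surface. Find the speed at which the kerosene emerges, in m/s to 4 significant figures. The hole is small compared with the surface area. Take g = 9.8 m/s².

Take point 1 at the surface (v₁ ≈ 0) and point 2 at the hole (at atmospheric pressure). Bernoulli: P₁ + ρg h = P_atm + ½ρv₂².
With P₁ − P_atm = 259200 Pa, v₂ = √(2gh + 2ΔP/ρ) = √(2·9.8·21.96 + 2·259200/804.8) = 32.78 m/s.

v ≈ 32.78 m/s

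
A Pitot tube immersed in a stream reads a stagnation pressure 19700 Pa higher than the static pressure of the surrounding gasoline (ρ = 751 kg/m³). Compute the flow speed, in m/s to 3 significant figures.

v ≈ 7.24 m/s

The dynamic pressure equals the rise in static pressure at the stagnation point: ΔP = ½ρv².
v = √(2ΔP/ρ) = √(2·19700/751) = 7.24 m/s.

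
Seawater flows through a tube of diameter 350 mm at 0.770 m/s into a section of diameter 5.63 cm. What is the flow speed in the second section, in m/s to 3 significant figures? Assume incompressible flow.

The volume flow rate is constant, so v₂ = (A₁/A₂)v₁ = (962/24.9)·0.770 = 29.8 m/s.

v₂ = 29.8 m/s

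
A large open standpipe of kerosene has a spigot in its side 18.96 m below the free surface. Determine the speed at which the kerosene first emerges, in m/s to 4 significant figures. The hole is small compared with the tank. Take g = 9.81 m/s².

v ≈ 19.29 m/s

With the surface at rest and both surface and jet at atmospheric pressure, Bernoulli gives ρg h = ½ρv², so v = √(2gh) = √(2·9.81·18.96) = 19.29 m/s.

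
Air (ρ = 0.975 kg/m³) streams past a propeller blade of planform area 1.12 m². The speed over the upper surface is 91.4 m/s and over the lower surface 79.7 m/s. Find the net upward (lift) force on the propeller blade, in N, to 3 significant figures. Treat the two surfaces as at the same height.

F = 1090 N

With equal heights on the two surfaces, Bernoulli gives P_lower − P_upper = ½ρ(v_upper² − v_lower²).
ΔP = ½·0.975·(91.4² − 79.7²) = 976 Pa.
Lift = ΔP · A = 976 × 1.12 = 1090 N.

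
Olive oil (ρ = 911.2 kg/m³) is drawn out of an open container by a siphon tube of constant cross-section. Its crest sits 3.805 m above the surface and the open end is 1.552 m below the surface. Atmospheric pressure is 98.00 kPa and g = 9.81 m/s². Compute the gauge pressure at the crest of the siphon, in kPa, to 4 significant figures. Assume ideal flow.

From the surface to the outlet (both open to atmosphere, surface at rest): v = √(2g·h_out) = √(2·9.81·1.552) = 5.518 m/s.
The bore is uniform, so the speed at the crest is the same v. Bernoulli surface→crest: P_atm = P_top + ½ρv² + ρg·h_top.
P_top = 98000 − ½·911.2·5.518² − 911.2·9.81·3.805 = 50110 Pa. So P_gauge = P_top − P_atm = -47890 Pa.

P_gauge ≈ -47.89 kPa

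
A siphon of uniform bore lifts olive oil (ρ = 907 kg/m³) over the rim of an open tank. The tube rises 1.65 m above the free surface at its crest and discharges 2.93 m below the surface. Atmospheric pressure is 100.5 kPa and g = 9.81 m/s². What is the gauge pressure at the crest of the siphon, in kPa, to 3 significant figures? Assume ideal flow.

The outlet speed comes from Torricelli: v = √(2g·2.93) = 7.58 m/s.
With constant cross-section the crest speed equals v; applying Bernoulli from the surface up to the crest, P_top = P_atm − ½ρv² − ρg·h_top.
P_top = 100500 − ½·907·7.58² − 907·9.81·1.65 = 59700 Pa. So P_gauge = P_top − P_atm = -40800 Pa.

P_gauge ≈ -40.8 kPa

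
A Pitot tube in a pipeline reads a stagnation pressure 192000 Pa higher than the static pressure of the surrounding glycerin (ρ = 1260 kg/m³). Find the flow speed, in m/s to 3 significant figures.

v = 17.5 m/s

At the stagnation point the flow is brought to rest, so Bernoulli gives P_stag − P_static = ½ρv².
v = √(2ΔP/ρ) = √(2·192000/1260) = 17.5 m/s.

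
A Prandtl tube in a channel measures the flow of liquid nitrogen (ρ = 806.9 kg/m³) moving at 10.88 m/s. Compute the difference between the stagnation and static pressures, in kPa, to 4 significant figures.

Bernoulli between the free stream and the stagnation point: ½ρv² = P_stag − P_static.
ΔP = ½·806.9·10.88² = 47760 Pa.

ΔP = 47.76 kPa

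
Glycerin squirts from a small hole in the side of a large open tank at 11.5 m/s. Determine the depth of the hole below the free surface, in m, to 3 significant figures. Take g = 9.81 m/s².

Torricelli: v = √(2gh), so h = v²/(2g).
h = 11.5²/(2·9.81) = 132/19.62 = 6.74 m.

h ≈ 6.74 m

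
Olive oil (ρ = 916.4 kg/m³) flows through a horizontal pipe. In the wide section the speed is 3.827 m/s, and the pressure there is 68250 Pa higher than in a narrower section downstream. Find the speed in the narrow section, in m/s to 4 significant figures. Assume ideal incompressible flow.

v₂ ≈ 12.79 m/s

With h₁ = h₂, rearranging Bernoulli gives v₂ = √(v₁² + 2ΔP/ρ).
v₂ = √(3.827² + 2·68250/916.4) = √(14.65 + 149.0) = 12.79 m/s.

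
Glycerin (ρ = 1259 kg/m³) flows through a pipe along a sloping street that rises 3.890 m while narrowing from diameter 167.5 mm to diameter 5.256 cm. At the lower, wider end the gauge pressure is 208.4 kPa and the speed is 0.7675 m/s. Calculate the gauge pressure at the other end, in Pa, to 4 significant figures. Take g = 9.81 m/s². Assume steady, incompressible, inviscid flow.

P₂ ≈ 122500 Pa

Continuity gives A₁v₁ = A₂v₂, so v₂ = (220.4 cm²)/(21.70 cm²) × 0.7675 m/s = 7.795 m/s.
Bernoulli: P₁ + ½ρv₁² + ρg h₁ = P₂ + ½ρv₂² + ρg h₂, so P₂ = P₁ + ½ρ(v₁² − v₂²) − ρg(h₂ − h₁).
P₂ = 208400 + ½·1259·(0.7675² − 7.795²) − 1259·9.81·(+3.890) = 208400 + (-37880) − (48040) = 122500 Pa.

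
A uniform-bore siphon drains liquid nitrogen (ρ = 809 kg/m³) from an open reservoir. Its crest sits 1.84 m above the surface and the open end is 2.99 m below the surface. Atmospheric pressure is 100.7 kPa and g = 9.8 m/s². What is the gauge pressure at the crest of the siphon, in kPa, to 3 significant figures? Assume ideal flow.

The outlet speed comes from Torricelli: v = √(2g·2.99) = 7.66 m/s.
With constant cross-section the crest speed equals v; applying Bernoulli from the surface up to the crest, P_top = P_atm − ½ρv² − ρg·h_top.
P_top = 100700 − ½·809·7.66² − 809·9.8·1.84 = 62400 Pa. So P_gauge = P_top − P_atm = -38300 Pa.

P_gauge ≈ -38.3 kPa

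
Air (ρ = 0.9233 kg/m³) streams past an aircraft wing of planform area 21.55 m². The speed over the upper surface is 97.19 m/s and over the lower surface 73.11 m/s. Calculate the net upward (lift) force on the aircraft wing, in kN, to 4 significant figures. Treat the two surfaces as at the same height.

From P + ½ρv² = const at equal height, P_low − P_up = ½ρ(v_up² − v_low²).
ΔP = ½·0.9233·(97.19² − 73.11²) = 1893 Pa.
Lift = ΔP · A = 1893 × 21.55 = 40800 N.

40.80 kN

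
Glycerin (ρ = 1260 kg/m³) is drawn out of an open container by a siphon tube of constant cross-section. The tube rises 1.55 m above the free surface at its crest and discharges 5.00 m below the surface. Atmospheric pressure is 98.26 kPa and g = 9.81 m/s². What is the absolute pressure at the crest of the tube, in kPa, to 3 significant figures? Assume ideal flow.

P_top = 17.3 kPa

From the surface to the outlet (both open to atmosphere, surface at rest): v = √(2g·h_out) = √(2·9.81·5.00) = 9.90 m/s.
The bore is uniform, so the speed at the crest is the same v. Bernoulli surface→crest: P_atm = P_top + ½ρv² + ρg·h_top.
P_top = 98260 − ½·1260·9.90² − 1260·9.81·1.55 = 17300 Pa.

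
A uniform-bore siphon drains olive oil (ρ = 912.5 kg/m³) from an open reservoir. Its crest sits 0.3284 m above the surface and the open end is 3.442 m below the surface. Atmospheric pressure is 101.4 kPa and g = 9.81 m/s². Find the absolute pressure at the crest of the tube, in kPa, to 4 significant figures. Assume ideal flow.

P_top ≈ 67.65 kPa

The outlet speed comes from Torricelli: v = √(2g·3.442) = 8.218 m/s.
With constant cross-section the crest speed equals v; applying Bernoulli from the surface up to the crest, P_top = P_atm − ½ρv² − ρg·h_top.
P_top = 101400 − ½·912.5·8.218² − 912.5·9.81·0.3284 = 67650 Pa.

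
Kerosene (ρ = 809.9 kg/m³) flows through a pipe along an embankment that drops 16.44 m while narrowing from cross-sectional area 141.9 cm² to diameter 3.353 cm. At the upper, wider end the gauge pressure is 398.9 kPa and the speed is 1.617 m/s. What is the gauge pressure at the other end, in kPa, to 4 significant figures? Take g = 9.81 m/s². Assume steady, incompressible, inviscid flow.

P₂ = 257.1 kPa

The volume flow rate is constant, so v₂ = (A₁/A₂)v₁ = (141.9/8.830)·1.617 = 25.99 m/s.
Bernoulli: P₁ + ½ρv₁² + ρg h₁ = P₂ + ½ρv₂² + ρg h₂, so P₂ = P₁ + ½ρ(v₁² − v₂²) − ρg(h₂ − h₁).
P₂ = 398900 + ½·809.9·(1.617² − 25.99²) − 809.9·9.81·(−16.44) = 398900 + (-272400) − (-130600) = 257100 Pa.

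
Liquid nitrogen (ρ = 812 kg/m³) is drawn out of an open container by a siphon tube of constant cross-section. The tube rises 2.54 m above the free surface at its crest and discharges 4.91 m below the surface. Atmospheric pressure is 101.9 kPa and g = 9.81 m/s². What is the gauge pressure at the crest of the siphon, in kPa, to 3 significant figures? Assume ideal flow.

P_gauge ≈ -59.3 kPa

The outlet speed comes from Torricelli: v = √(2g·4.91) = 9.81 m/s.
The bore is uniform, so the speed at the crest is the same v. Bernoulli surface→crest: P_atm = P_top + ½ρv² + ρg·h_top.
P_top = 101900 − ½·812·9.81² − 812·9.81·2.54 = 42600 Pa. So P_gauge = P_top − P_atm = -59300 Pa.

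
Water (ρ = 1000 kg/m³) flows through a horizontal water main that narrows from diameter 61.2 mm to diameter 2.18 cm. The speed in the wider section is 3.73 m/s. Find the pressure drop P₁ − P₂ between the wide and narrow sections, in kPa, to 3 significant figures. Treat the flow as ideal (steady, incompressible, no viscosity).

ΔP ≈ 425 kPa

Continuity gives A₁v₁ = A₂v₂, so v₂ = (29.4 cm²)/(3.73 cm²) × 3.73 m/s = 29.4 m/s.
Along the horizontal streamline, P + ½ρv² is constant.
P₁ − P₂ = ½·1000·(29.4² − 3.73²) = ½·1000·850 = 425000 Pa.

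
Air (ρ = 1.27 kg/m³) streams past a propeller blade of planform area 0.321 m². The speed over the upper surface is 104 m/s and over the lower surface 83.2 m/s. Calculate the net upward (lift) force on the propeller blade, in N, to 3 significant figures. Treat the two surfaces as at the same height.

With equal heights on the two surfaces, Bernoulli gives P_lower − P_upper = ½ρ(v_upper² − v_lower²).
ΔP = ½·1.27·(104² − 83.2²) = 2470 Pa.
Lift = ΔP · A = 2470 × 0.321 = 794 N.

F ≈ 794 N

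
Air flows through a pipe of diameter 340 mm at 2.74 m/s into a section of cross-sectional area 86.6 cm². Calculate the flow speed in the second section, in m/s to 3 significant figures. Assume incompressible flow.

v₂ = 28.7 m/s

Continuity gives A₁v₁ = A₂v₂, so v₂ = (908 cm²)/(86.6 cm²) × 2.74 m/s = 28.7 m/s.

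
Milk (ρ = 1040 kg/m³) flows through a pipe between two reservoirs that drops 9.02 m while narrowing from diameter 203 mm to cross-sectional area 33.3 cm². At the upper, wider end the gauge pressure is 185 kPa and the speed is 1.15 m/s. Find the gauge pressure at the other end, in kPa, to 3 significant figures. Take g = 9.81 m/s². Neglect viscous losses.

P₂ ≈ 213 kPa

By continuity, v₂ = v₁·A₁/A₂ = 1.15·(324/33.3) = 11.2 m/s.
Applying Bernoulli between the two ends and solving for P₂: P₂ = P₁ + ½ρ(v₁² − v₂²) − ρgΔh.
P₂ = 185000 + ½·1040·(1.15² − 11.2²) − 1040·9.81·(−9.02) = 185000 + (-64300) − (-92000) = 213000 Pa.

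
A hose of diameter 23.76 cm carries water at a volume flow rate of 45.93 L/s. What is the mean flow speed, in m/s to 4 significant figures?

v ≈ 1.036 m/s

Q = 45.93 L/s = 0.04593 m³/s.
v = Q/A = 0.04593 / 0.04434 = 1.036 m/s.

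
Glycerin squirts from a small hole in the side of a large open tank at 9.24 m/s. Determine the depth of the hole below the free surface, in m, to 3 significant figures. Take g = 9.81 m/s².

h ≈ 4.35 m

For a small hole in a large open tank, ½v² = gh, giving h = v²/(2g).
h = 9.24²/(2·9.81) = 85.4/19.62 = 4.35 m.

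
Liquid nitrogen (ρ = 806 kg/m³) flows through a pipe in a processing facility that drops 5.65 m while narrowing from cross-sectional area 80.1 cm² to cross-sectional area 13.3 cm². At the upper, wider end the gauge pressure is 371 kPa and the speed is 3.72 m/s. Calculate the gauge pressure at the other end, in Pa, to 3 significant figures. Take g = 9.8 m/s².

P₂ ≈ 219000 Pa

By continuity, v₂ = v₁·A₁/A₂ = 3.72·(80.1/13.3) = 22.4 m/s.
Applying Bernoulli between the two ends and solving for P₂: P₂ = P₁ + ½ρ(v₁² − v₂²) − ρgΔh.
P₂ = 371000 + ½·806·(3.72² − 22.4²) − 806·9.8·(−5.65) = 371000 + (-197000) − (-44600) = 219000 Pa.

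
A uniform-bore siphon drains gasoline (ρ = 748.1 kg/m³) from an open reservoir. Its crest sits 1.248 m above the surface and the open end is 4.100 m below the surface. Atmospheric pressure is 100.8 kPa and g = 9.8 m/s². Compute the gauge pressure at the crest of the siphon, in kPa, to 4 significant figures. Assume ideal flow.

P_gauge ≈ -39.21 kPa

From the surface to the outlet (both open to atmosphere, surface at rest): v = √(2g·h_out) = √(2·9.8·4.100) = 8.964 m/s.
The bore is uniform, so the speed at the crest is the same v. Bernoulli surface→crest: P_atm = P_top + ½ρv² + ρg·h_top.
P_top = 100800 − ½·748.1·8.964² − 748.1·9.8·1.248 = 61590 Pa. So P_gauge = P_top − P_atm = -39210 Pa.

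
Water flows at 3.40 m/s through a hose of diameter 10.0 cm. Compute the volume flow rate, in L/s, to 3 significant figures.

Q = A·v = 0.00785 m² × 3.40 m/s = 0.0267 m³/s.
Converting: 0.0267 m³/s × 1000 = 26.7 L/s.

Q ≈ 26.7 L/s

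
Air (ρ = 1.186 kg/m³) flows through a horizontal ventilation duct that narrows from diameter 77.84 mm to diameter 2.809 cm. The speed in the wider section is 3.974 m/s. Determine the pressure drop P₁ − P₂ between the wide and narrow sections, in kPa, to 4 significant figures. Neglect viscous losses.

ΔP ≈ 0.5429 kPa

Mass conservation (A₁v₁ = A₂v₂) gives v₂ = 3.974 × 47.59/6.197 = 30.52 m/s.
Bernoulli (h₁ = h₂): P₁ − P₂ = ½ρ(v₂² − v₁²).
P₁ − P₂ = ½·1.186·(30.52² − 3.974²) = ½·1.186·915.4 = 542.9 Pa.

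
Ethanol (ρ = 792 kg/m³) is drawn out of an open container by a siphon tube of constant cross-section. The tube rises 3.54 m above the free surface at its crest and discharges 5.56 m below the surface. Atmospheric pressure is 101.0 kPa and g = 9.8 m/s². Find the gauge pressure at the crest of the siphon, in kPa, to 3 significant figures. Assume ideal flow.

The outlet speed comes from Torricelli: v = √(2g·5.56) = 10.4 m/s.
Continuity keeps v the same throughout the tube; from surface to crest, P_atm + 0 = P_top + ½ρv² + ρg·h_top.
P_top = 101000 − ½·792·10.4² − 792·9.8·3.54 = 30400 Pa. So P_gauge = P_top − P_atm = -70600 Pa.

-70.6 kPa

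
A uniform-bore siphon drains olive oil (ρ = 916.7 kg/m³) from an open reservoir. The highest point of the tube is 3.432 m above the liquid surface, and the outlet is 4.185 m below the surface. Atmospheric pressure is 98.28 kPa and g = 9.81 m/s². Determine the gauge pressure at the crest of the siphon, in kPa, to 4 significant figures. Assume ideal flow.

-68.50 kPa

From the surface to the outlet (both open to atmosphere, surface at rest): v = √(2g·h_out) = √(2·9.81·4.185) = 9.061 m/s.
The bore is uniform, so the speed at the crest is the same v. Bernoulli surface→crest: P_atm = P_top + ½ρv² + ρg·h_top.
P_top = 98280 − ½·916.7·9.061² − 916.7·9.81·3.432 = 29780 Pa. So P_gauge = P_top − P_atm = -68500 Pa.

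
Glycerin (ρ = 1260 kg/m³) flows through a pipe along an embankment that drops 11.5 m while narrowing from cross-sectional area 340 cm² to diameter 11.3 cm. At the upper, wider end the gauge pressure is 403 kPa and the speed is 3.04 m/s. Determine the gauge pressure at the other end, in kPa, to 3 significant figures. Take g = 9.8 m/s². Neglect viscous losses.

The volume flow rate is constant, so v₂ = (A₁/A₂)v₁ = (340/100)·3.04 = 10.3 m/s.
Energy conservation along the streamline gives P₂ = P₁ − ½ρ(v₂² − v₁²) − ρg(h₂ − h₁).
P₂ = 403000 + ½·1260·(3.04² − 10.3²) − 1260·9.8·(−11.5) = 403000 + (-61100) − (-142000) = 484000 Pa.

P₂ = 484 kPa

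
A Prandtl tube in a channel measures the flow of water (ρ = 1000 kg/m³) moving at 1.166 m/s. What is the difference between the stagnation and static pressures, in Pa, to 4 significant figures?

ΔP ≈ 679.8 Pa

The dynamic pressure equals the rise in static pressure at the stagnation point: ΔP = ½ρv².
ΔP = ½·1000·1.166² = 679.8 Pa.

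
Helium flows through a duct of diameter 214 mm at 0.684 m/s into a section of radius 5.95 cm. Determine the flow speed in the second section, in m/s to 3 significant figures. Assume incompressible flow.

By continuity, v₂ = v₁·A₁/A₂ = 0.684·(360/111) = 2.21 m/s.

v₂ ≈ 2.21 m/s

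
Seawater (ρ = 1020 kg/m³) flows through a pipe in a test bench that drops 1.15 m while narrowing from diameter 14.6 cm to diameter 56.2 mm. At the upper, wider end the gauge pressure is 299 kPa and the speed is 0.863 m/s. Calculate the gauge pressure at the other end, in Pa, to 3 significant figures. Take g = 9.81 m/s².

P₂ ≈ 294000 Pa

By continuity, v₂ = v₁·A₁/A₂ = 0.863·(167/24.8) = 5.82 m/s.
Energy conservation along the streamline gives P₂ = P₁ − ½ρ(v₂² − v₁²) − ρg(h₂ − h₁).
P₂ = 299000 + ½·1020·(0.863² − 5.82²) − 1020·9.81·(−1.15) = 299000 + (-16900) − (-11500) = 294000 Pa.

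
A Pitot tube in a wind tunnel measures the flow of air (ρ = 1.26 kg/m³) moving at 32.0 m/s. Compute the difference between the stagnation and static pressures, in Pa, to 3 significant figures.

ΔP = 645 Pa

At the stagnation point the flow is brought to rest, so Bernoulli gives P_stag − P_static = ½ρv².
ΔP = ½·1.26·32.0² = 645 Pa.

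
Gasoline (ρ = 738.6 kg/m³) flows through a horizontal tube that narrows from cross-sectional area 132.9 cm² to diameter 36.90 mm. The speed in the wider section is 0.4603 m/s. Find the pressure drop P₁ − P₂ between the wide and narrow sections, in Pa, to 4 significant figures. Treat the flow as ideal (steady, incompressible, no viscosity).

12010 Pa

By continuity, v₂ = v₁·A₁/A₂ = 0.4603·(132.9/10.69) = 5.720 m/s.
Along the horizontal streamline, P + ½ρv² is constant.
P₁ − P₂ = ½·738.6·(5.720² − 0.4603²) = ½·738.6·32.51 = 12010 Pa.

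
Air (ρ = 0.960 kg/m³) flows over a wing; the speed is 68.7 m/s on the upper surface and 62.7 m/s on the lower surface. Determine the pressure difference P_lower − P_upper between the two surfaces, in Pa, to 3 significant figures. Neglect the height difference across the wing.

The pressure is lower where the speed is higher: ΔP = ½ρ(v_up² − v_low²).
ΔP = ½·0.960·(68.7² − 62.7²) = 378 Pa.

ΔP = 378 Pa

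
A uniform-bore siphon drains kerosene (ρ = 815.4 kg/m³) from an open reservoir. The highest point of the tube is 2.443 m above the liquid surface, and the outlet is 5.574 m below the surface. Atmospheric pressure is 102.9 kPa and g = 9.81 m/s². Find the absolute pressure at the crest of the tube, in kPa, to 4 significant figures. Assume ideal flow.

Bernoulli surface→outlet gives ½v² = g·h_out, so v = √(2·9.81·5.574) = 10.46 m/s.
Continuity keeps v the same throughout the tube; from surface to crest, P_atm + 0 = P_top + ½ρv² + ρg·h_top.
P_top = 102900 − ½·815.4·10.46² − 815.4·9.81·2.443 = 38770 Pa.

P_top ≈ 38.77 kPa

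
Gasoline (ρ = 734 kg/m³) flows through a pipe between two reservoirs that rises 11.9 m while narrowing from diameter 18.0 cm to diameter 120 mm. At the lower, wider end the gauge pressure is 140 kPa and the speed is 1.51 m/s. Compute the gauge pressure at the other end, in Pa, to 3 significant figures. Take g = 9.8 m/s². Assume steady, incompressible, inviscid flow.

P₂ ≈ 51000 Pa

Continuity gives A₁v₁ = A₂v₂, so v₂ = (254 cm²)/(113 cm²) × 1.51 m/s = 3.40 m/s.
Applying Bernoulli between the two ends and solving for P₂: P₂ = P₁ + ½ρ(v₁² − v₂²) − ρgΔh.
P₂ = 140000 + ½·734·(1.51² − 3.40²) − 734·9.8·(+11.9) = 140000 + (-3400) − (85600) = 51000 Pa.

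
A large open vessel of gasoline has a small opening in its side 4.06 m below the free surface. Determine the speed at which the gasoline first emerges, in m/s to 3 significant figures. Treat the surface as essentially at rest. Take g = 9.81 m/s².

v ≈ 8.93 m/s

With the surface at rest and both surface and jet at atmospheric pressure, Bernoulli gives ρg h = ½ρv², so v = √(2gh) = √(2·9.81·4.06) = 8.93 m/s.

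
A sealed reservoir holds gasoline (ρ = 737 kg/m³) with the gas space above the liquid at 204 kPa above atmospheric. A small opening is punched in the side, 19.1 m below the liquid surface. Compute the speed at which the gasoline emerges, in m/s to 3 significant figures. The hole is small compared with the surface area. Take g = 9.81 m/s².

Take point 1 at the surface (v₁ ≈ 0) and point 2 at the hole (at atmospheric pressure). Bernoulli: P₁ + ρg h = P_atm + ½ρv₂².
With P₁ − P_atm = 204000 Pa, v₂ = √(2gh + 2ΔP/ρ) = √(2·9.81·19.1 + 2·204000/737) = 30.5 m/s.

v = 30.5 m/s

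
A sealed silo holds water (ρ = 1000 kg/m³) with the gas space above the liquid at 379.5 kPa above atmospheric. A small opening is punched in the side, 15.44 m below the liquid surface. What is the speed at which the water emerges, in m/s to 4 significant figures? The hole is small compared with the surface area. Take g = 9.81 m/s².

Take point 1 at the surface (v₁ ≈ 0) and point 2 at the hole (at atmospheric pressure). Bernoulli: P₁ + ρg h = P_atm + ½ρv₂².
With P₁ − P_atm = 379500 Pa, v₂ = √(2gh + 2ΔP/ρ) = √(2·9.81·15.44 + 2·379500/1000) = 32.59 m/s.

v = 32.59 m/s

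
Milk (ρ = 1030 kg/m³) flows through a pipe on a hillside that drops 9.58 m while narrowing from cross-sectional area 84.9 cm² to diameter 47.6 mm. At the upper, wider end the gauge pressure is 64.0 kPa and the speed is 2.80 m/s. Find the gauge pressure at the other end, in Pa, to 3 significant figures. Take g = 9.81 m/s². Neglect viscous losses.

Continuity gives A₁v₁ = A₂v₂, so v₂ = (84.9 cm²)/(17.8 cm²) × 2.80 m/s = 13.4 m/s.
Energy conservation along the streamline gives P₂ = P₁ − ½ρ(v₂² − v₁²) − ρg(h₂ − h₁).
P₂ = 64000 + ½·1030·(2.80² − 13.4²) − 1030·9.81·(−9.58) = 64000 + (-87900) − (-96800) = 72900 Pa.

P₂ ≈ 72900 Pa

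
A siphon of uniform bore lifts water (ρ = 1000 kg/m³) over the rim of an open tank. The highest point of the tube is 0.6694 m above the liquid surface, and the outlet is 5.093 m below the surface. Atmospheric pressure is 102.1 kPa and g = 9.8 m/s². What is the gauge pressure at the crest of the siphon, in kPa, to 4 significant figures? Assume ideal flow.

P_gauge ≈ -56.47 kPa

Bernoulli surface→outlet gives ½v² = g·h_out, so v = √(2·9.8·5.093) = 9.991 m/s.
The bore is uniform, so the speed at the crest is the same v. Bernoulli surface→crest: P_atm = P_top + ½ρv² + ρg·h_top.
P_top = 102100 − ½·1000·9.991² − 1000·9.8·0.6694 = 45630 Pa. So P_gauge = P_top − P_atm = -56470 Pa.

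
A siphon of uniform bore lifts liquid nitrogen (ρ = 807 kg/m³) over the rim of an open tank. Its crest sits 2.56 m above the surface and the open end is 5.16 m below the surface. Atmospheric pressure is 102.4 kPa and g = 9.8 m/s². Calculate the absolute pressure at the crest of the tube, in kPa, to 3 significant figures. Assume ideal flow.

41.3 kPa

From the surface to the outlet (both open to atmosphere, surface at rest): v = √(2g·h_out) = √(2·9.8·5.16) = 10.1 m/s.
The bore is uniform, so the speed at the crest is the same v. Bernoulli surface→crest: P_atm = P_top + ½ρv² + ρg·h_top.
P_top = 102400 − ½·807·10.1² − 807·9.8·2.56 = 41300 Pa.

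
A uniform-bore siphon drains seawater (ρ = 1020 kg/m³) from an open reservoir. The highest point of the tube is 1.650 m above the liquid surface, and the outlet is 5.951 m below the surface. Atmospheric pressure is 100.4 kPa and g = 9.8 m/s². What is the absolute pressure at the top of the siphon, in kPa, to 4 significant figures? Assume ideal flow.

P_top = 24.42 kPa

From the surface to the outlet (both open to atmosphere, surface at rest): v = √(2g·h_out) = √(2·9.8·5.951) = 10.80 m/s.
With constant cross-section the crest speed equals v; applying Bernoulli from the surface up to the crest, P_top = P_atm − ½ρv² − ρg·h_top.
P_top = 100400 − ½·1020·10.80² − 1020·9.8·1.650 = 24420 Pa.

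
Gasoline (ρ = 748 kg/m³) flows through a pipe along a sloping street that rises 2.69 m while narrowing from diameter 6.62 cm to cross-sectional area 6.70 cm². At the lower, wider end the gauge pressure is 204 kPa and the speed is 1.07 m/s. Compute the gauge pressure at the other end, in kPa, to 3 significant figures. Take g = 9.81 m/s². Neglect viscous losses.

P₂ ≈ 173 kPa

By continuity, v₂ = v₁·A₁/A₂ = 1.07·(34.4/6.70) = 5.50 m/s.
Energy conservation along the streamline gives P₂ = P₁ − ½ρ(v₂² − v₁²) − ρg(h₂ − h₁).
P₂ = 204000 + ½·748·(1.07² − 5.50²) − 748·9.81·(+2.69) = 204000 + (-10900) − (19700) = 173000 Pa.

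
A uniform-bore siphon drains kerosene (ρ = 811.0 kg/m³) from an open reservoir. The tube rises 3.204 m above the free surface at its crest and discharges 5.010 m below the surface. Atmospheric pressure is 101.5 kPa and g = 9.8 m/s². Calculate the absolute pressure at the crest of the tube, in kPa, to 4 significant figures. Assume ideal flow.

36.22 kPa

Bernoulli surface→outlet gives ½v² = g·h_out, so v = √(2·9.8·5.010) = 9.909 m/s.
With constant cross-section the crest speed equals v; applying Bernoulli from the surface up to the crest, P_top = P_atm − ½ρv² − ρg·h_top.
P_top = 101500 − ½·811.0·9.909² − 811.0·9.8·3.204 = 36220 Pa.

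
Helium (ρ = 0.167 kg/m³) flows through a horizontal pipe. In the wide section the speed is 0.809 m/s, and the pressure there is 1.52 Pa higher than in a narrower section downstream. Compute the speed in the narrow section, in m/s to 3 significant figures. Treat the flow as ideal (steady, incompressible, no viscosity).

v₂ = 4.34 m/s

With h₁ = h₂, rearranging Bernoulli gives v₂ = √(v₁² + 2ΔP/ρ).
v₂ = √(0.809² + 2·1.52/0.167) = √(0.654 + 18.2) = 4.34 m/s.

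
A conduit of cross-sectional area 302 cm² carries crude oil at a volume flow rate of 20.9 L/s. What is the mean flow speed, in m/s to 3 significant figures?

v ≈ 0.692 m/s

Q = 20.9 L/s = 0.0209 m³/s.
v = Q/A = 0.0209 / 0.0302 = 0.692 m/s.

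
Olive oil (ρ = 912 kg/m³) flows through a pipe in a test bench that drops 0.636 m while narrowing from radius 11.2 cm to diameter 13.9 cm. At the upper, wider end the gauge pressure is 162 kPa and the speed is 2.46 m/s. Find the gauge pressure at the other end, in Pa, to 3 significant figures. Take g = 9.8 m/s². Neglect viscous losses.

Continuity gives A₁v₁ = A₂v₂, so v₂ = (394 cm²)/(152 cm²) × 2.46 m/s = 6.39 m/s.
Bernoulli: P₁ + ½ρv₁² + ρg h₁ = P₂ + ½ρv₂² + ρg h₂, so P₂ = P₁ + ½ρ(v₁² − v₂²) − ρg(h₂ − h₁).
P₂ = 162000 + ½·912·(2.46² − 6.39²) − 912·9.8·(−0.636) = 162000 + (-15900) − (-5680) = 152000 Pa.

P₂ ≈ 152000 Pa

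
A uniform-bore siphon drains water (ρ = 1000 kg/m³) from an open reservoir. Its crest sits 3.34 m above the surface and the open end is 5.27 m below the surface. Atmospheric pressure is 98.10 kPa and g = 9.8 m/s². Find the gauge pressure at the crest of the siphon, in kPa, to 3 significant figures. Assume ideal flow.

From the surface to the outlet (both open to atmosphere, surface at rest): v = √(2g·h_out) = √(2·9.8·5.27) = 10.2 m/s.
With constant cross-section the crest speed equals v; applying Bernoulli from the surface up to the crest, P_top = P_atm − ½ρv² − ρg·h_top.
P_top = 98100 − ½·1000·10.2² − 1000·9.8·3.34 = 13700 Pa. So P_gauge = P_top − P_atm = -84400 Pa.

-84.4 kPa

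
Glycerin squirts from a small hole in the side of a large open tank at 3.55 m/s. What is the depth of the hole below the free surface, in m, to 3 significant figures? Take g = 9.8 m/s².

Torricelli: v = √(2gh), so h = v²/(2g).
h = 3.55²/(2·9.8) = 12.6/19.60 = 0.643 m.

h ≈ 0.643 m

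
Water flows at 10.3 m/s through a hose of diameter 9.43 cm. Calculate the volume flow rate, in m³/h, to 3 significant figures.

Q = A·v = 0.00698 m² × 10.3 m/s = 0.0719 m³/s.
Converting: 0.0719 m³/s × 3600 = 259 m³/h.

Q = 259 m³/h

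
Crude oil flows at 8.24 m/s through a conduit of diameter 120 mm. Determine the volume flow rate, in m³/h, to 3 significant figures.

Q = A·v = 0.0113 m² × 8.24 m/s = 0.0932 m³/s.
Converting: 0.0932 m³/s × 3600 = 335 m³/h.

335 m³/h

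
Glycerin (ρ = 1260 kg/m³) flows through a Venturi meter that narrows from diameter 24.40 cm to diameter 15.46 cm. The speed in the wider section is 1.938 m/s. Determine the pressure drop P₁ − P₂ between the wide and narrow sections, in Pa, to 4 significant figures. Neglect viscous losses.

ΔP ≈ 12320 Pa

By continuity, v₂ = v₁·A₁/A₂ = 1.938·(467.6/187.7) = 4.827 m/s.
Bernoulli (h₁ = h₂): P₁ − P₂ = ½ρ(v₂² − v₁²).
P₁ − P₂ = ½·1260·(4.827² − 1.938²) = ½·1260·19.55 = 12320 Pa.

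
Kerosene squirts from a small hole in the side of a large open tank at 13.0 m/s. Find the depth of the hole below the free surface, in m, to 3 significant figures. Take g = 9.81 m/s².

Torricelli: v = √(2gh), so h = v²/(2g).
h = 13.0²/(2·9.81) = 169/19.62 = 8.61 m.

8.61 m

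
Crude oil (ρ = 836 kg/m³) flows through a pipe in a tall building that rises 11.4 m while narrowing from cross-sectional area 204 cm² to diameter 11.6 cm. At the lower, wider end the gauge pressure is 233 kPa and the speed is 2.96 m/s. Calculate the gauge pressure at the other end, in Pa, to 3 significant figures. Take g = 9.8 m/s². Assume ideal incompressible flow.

Continuity gives A₁v₁ = A₂v₂, so v₂ = (204 cm²)/(106 cm²) × 2.96 m/s = 5.71 m/s.
Energy conservation along the streamline gives P₂ = P₁ − ½ρ(v₂² − v₁²) − ρg(h₂ − h₁).
P₂ = 233000 + ½·836·(2.96² − 5.71²) − 836·9.8·(+11.4) = 233000 + (-9980) − (93400) = 130000 Pa.

P₂ = 130000 Pa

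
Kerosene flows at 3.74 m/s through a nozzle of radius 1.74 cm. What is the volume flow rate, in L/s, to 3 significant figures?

Q = A·v = 0.000951 m² × 3.74 m/s = 0.00356 m³/s.
Converting: 0.00356 m³/s × 1000 = 3.56 L/s.

3.56 L/s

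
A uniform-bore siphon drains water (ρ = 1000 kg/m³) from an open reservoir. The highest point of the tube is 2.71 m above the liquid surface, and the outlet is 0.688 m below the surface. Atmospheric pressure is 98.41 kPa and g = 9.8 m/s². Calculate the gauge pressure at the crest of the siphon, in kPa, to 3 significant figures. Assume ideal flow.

Bernoulli surface→outlet gives ½v² = g·h_out, so v = √(2·9.8·0.688) = 3.67 m/s.
With constant cross-section the crest speed equals v; applying Bernoulli from the surface up to the crest, P_top = P_atm − ½ρv² − ρg·h_top.
P_top = 98410 − ½·1000·3.67² − 1000·9.8·2.71 = 65100 Pa. So P_gauge = P_top − P_atm = -33300 Pa.

P_gauge ≈ -33.3 kPa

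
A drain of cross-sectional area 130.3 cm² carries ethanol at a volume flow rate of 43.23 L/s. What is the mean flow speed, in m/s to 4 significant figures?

3.318 m/s

Q = 43.23 L/s = 0.04323 m³/s.
v = Q/A = 0.04323 / 0.01303 = 3.318 m/s.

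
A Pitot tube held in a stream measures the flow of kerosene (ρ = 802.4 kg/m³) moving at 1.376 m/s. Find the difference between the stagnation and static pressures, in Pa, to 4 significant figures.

ΔP ≈ 759.6 Pa

At the stagnation point the flow is brought to rest, so Bernoulli gives P_stag − P_static = ½ρv².
ΔP = ½·802.4·1.376² = 759.6 Pa.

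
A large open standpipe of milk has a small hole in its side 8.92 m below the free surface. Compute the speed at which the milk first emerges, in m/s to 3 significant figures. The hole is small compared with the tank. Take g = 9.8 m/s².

v = 13.2 m/s

The surface is effectively still and both ends are open, so ½v² = gh and v = √(2·9.8·8.92) = 13.2 m/s.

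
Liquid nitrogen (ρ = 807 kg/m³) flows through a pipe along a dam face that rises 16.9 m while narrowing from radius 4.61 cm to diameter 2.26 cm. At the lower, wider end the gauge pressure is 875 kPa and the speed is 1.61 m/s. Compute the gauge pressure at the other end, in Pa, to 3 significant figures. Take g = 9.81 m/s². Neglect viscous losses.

Mass conservation (A₁v₁ = A₂v₂) gives v₂ = 1.61 × 66.8/4.01 = 26.8 m/s.
Applying Bernoulli between the two ends and solving for P₂: P₂ = P₁ + ½ρ(v₁² − v₂²) − ρgΔh.
P₂ = 875000 + ½·807·(1.61² − 26.8²) − 807·9.81·(+16.9) = 875000 + (-289000) − (134000) = 453000 Pa.

453000 Pa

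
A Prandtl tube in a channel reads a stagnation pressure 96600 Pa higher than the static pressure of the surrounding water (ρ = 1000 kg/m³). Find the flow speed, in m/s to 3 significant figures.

Bernoulli between the free stream and the stagnation point: ½ρv² = P_stag − P_static.
v = √(2ΔP/ρ) = √(2·96600/1000) = 13.9 m/s.

v ≈ 13.9 m/s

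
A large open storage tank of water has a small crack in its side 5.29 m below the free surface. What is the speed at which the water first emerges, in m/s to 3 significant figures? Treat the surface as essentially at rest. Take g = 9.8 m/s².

With the surface at rest and both surface and jet at atmospheric pressure, Bernoulli gives ρg h = ½ρv², so v = √(2gh) = √(2·9.8·5.29) = 10.2 m/s.

10.2 m/s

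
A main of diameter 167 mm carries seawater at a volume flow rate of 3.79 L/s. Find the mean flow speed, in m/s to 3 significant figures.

0.173 m/s

Q = 3.79 L/s = 0.00379 m³/s.
v = Q/A = 0.00379 / 0.0219 = 0.173 m/s.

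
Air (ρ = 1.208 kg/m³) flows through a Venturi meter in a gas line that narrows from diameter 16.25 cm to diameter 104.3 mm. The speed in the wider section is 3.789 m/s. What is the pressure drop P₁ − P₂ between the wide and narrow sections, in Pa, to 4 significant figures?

ΔP = 42.42 Pa

By continuity, v₂ = v₁·A₁/A₂ = 3.789·(207.4/85.44) = 9.197 m/s.
With no height change, Bernoulli's equation is P₁ + ½ρv₁² = P₂ + ½ρv₂².
P₁ − P₂ = ½·1.208·(9.197² − 3.789²) = ½·1.208·70.23 = 42.42 Pa.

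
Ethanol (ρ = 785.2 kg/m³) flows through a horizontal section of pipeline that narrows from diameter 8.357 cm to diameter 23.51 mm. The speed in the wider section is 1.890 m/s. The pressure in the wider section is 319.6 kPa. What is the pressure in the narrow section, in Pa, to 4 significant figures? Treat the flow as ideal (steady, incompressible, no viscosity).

The volume flow rate is constant, so v₂ = (A₁/A₂)v₁ = (54.85/4.341)·1.890 = 23.88 m/s.
The pipe is horizontal, so Bernoulli reduces to P₁ + ½ρv₁² = P₂ + ½ρv₂².
P₂ = P₁ − ½ρ(v₂² − v₁²) = 319600 − ½·785.2·(23.88² − 1.890²) = 319600 − 222500 = 97100 Pa.

P₂ = 97100 Pa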